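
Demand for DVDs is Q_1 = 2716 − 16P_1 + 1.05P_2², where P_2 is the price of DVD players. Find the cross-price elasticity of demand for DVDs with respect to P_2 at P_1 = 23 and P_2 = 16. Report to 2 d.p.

0.21

At P_1 = 23 and P_2 = 16: Q_1 = 2616.8.
∂Q_1/∂P_2 = 2.1P_2 = 2.1(16) = 33.6000.
ε = (∂Q_1/∂P_2)(P_2/Q_1) = 33.6000 × (16/2616.8) ≈ 0.21.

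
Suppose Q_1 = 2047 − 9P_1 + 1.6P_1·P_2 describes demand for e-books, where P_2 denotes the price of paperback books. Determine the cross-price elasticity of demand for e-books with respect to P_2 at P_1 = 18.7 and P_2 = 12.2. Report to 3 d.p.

At P_1 = 18.7 and P_2 = 12.2: Q_1 = 2243.724.
∂Q_1/∂P_2 = 1.6P_1 = 1.6(18.7) = 29.9200.
ε = (∂Q_1/∂P_2)(P_2/Q_1) = 29.9200 × (12.2/2243.724) ≈ 0.163.

0.163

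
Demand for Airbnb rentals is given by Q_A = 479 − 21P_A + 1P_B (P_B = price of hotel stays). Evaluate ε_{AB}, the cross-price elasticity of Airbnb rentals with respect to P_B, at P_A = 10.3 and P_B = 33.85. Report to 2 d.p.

0.11

At P_A = 10.3 and P_B = 33.85: Q_A = 296.55.
∂Q_A/∂P_B = 1.
ε = (∂Q_A/∂P_B)(P_B/Q_A) = 1 × (33.85/296.55) ≈ 0.11.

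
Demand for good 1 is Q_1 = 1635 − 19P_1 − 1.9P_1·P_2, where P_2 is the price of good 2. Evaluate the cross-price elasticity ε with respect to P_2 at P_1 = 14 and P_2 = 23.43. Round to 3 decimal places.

-0.836

At P_1 = 14 and P_2 = 23.43: Q_1 = 745.762.
∂Q_1/∂P_2 = -1.9P_1 = -1.9(14) = -26.6000.
ε = (∂Q_1/∂P_2)(P_2/Q_1) = -26.6000 × (23.43/745.762) ≈ -0.836.
ε < 0: complements.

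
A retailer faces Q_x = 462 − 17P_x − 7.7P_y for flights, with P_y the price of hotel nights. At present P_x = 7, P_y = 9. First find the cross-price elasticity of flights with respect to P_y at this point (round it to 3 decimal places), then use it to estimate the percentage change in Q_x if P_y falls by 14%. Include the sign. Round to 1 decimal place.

3.5%

At P_x = 7, P_y = 9: Q_x = 273.7.
∂Q_x/∂P_y = -7.7.
ε = (∂Q_x/∂P_y)(P_y/Q_x) = -7.7000 × 9/273.7 ≈ -0.253.
%ΔQ_x ≈ ε × %ΔP_y = -0.253 × (-14%) = 3.5%.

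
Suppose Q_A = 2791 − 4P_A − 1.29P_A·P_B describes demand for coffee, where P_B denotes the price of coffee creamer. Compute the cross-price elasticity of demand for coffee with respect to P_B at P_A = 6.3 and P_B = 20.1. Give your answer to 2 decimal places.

-0.06

At P_A = 6.3 and P_B = 20.1: Q_A = 2602.447.
∂Q_A/∂P_B = -1.29P_A = -1.29(6.3) = -8.1270.
ε = (∂Q_A/∂P_B)(P_B/Q_A) = -8.1270 × (20.1/2602.447) ≈ -0.06.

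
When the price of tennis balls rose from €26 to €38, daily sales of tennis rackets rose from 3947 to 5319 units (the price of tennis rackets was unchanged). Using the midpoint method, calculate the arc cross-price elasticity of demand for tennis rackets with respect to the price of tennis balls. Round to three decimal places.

ΔQ_A = 5319 − 3947 = 1372; ΔP_B = 38 − 26 = 12.
Midpoints: Q̄_A = 4633.0, P̄_B = 32.00.
ε = (ΔQ_A/Q̄_A)/(ΔP_B/P̄_B) = (1372/4633.0)/(12/32.00) ≈ 0.790.
ε > 0: tennis rackets and tennis balls are substitutes.

0.790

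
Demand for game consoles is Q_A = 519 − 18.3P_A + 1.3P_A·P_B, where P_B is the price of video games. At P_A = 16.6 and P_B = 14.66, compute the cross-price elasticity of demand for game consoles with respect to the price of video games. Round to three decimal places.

At P_A = 16.6 and P_B = 14.66: Q_A = 531.583.
∂Q_A/∂P_B = 1.3P_A = 1.3(16.6) = 21.5800.
ε = (∂Q_A/∂P_B)(P_B/Q_A) = 21.5800 × (14.66/531.583) ≈ 0.595.
ε > 0: substitutes.

0.595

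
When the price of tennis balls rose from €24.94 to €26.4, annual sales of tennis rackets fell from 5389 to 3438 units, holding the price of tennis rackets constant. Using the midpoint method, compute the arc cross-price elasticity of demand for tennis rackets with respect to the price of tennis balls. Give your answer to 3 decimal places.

ΔQ_A = 3438 − 5389 = -1951; ΔP_B = 26.4 − 24.94 = 1.46.
Midpoints: Q̄_A = 4413.5, P̄_B = 25.67.
ε = (ΔQ_A/Q̄_A)/(ΔP_B/P̄_B) = (-1951/4413.5)/(1.46/25.67) ≈ -7.772.
ε < 0: tennis rackets and tennis balls are complements.

-7.772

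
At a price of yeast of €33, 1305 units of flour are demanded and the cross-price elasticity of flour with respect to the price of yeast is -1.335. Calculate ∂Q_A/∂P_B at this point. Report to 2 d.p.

ε = (∂Q_A/∂P_B)·(P_B/Q_A) ⇒ ∂Q_A/∂P_B = ε·Q_A/P_B = -1.335 × 1305/33 ≈ -52.79.

-52.79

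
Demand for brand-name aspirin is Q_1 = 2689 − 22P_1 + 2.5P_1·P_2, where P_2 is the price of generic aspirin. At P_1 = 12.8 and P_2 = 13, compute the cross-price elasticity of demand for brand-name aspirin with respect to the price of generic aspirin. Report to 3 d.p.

0.147

At P_1 = 12.8 and P_2 = 13: Q_1 = 2823.4.
∂Q_1/∂P_2 = 2.5P_1 = 2.5(12.8) = 32.0000.
ε = (∂Q_1/∂P_2)(P_2/Q_1) = 32.0000 × (13/2823.4) ≈ 0.147.
ε > 0: substitutes.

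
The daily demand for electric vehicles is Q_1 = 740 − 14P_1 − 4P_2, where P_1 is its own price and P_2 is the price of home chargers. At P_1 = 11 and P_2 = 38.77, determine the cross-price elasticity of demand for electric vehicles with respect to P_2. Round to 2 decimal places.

-0.36

At P_1 = 11 and P_2 = 38.77: Q_1 = 430.92.
∂Q_1/∂P_2 = -4.
ε = (∂Q_1/∂P_2)(P_2/Q_1) = -4 × (38.77/430.92) ≈ -0.36.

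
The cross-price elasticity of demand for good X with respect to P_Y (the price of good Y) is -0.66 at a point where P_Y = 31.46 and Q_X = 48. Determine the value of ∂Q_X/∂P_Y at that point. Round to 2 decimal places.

ε = (∂Q_X/∂P_Y)·(P_Y/Q_X) ⇒ ∂Q_X/∂P_Y = ε·Q_X/P_Y = -0.66 × 48/31.46 ≈ -1.01.

-1.01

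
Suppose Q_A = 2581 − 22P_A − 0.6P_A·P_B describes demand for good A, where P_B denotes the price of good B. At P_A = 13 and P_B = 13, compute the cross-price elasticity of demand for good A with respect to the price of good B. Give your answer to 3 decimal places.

-0.046

At P_A = 13 and P_B = 13: Q_A = 2193.6.
∂Q_A/∂P_B = -0.6P_A = -0.6(13) = -7.8000.
ε = (∂Q_A/∂P_B)(P_B/Q_A) = -7.8000 × (13/2193.6) ≈ -0.046.
ε < 0: complements.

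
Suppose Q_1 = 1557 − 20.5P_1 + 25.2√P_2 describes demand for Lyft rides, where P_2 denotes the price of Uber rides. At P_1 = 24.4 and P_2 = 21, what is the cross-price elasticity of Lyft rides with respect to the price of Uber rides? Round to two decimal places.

0.05

At P_1 = 24.4 and P_2 = 21: Q_1 = 1172.281.
∂Q_1/∂P_2 = 25.2/(2√P_2) = 25.2/(2√21) = 2.7495.
ε = (∂Q_1/∂P_2)(P_2/Q_1) = 2.7495 × (21/1172.281) ≈ 0.05.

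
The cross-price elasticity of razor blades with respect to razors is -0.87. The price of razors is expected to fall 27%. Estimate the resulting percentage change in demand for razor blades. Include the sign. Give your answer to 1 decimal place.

%ΔQ ≈ ε × %ΔP of razors = -0.87 × (-27%) = 23.5%.

23.5%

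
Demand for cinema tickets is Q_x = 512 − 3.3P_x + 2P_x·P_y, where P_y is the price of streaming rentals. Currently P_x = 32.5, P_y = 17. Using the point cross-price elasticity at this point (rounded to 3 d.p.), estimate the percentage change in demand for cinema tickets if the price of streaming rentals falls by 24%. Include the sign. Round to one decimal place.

At P_x = 32.5, P_y = 17: Q_x = 1509.75.
∂Q_x/∂P_y = 2P_x = 65.0000.
ε = (∂Q_x/∂P_y)(P_y/Q_x) = 65.0000 × 17/1509.75 ≈ 0.732.
%ΔQ_x ≈ ε × %ΔP_y = 0.732 × (-24%) = -17.6%.

-17.6%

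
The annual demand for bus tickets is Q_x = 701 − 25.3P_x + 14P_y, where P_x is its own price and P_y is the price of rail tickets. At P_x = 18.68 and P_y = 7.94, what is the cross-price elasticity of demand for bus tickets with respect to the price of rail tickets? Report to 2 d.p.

At P_x = 18.68 and P_y = 7.94: Q_x = 339.556.
∂Q_x/∂P_y = 14.
ε = (∂Q_x/∂P_y)(P_y/Q_x) = 14 × (7.94/339.556) ≈ 0.33.
Since ε > 0, bus tickets and rail tickets are substitutes.

0.33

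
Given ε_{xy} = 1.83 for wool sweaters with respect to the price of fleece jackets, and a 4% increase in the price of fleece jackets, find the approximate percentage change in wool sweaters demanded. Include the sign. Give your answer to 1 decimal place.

7.3%

%ΔQ ≈ ε × %ΔP of fleece jackets = 1.83 × (4%) = 7.3%.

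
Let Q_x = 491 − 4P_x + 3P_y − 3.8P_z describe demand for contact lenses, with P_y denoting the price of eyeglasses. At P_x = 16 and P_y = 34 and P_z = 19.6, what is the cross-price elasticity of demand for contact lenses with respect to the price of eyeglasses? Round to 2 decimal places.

0.22

At P_x = 16 and P_y = 34 and P_z = 19.6: Q_x = 454.52.
∂Q_x/∂P_y = 3.
ε = (∂Q_x/∂P_y)(P_y/Q_x) = 3 × (34/454.52) ≈ 0.22.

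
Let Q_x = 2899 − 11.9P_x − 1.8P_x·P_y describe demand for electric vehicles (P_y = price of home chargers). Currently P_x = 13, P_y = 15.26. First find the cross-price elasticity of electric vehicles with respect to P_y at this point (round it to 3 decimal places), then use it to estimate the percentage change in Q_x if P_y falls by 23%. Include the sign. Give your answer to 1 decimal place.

3.5%

At P_x = 13, P_y = 15.26: Q_x = 2387.216.
∂Q_x/∂P_y = -1.8P_x = -23.4000.
ε = (∂Q_x/∂P_y)(P_y/Q_x) = -23.4000 × 15.26/2387.216 ≈ -0.150.
%ΔQ_x ≈ ε × %ΔP_y = -0.150 × (-23%) = 3.5%.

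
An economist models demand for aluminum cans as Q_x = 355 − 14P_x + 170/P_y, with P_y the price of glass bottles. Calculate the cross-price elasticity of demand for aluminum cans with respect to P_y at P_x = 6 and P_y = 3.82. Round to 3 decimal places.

At P_x = 6 and P_y = 3.82: Q_x = 315.503.
∂Q_x/∂P_y = −170/P_y² = -11.6499.
ε = (∂Q_x/∂P_y)(P_y/Q_x) = -11.6499 × (3.82/315.503) ≈ -0.141.
ε < 0: complements.

-0.141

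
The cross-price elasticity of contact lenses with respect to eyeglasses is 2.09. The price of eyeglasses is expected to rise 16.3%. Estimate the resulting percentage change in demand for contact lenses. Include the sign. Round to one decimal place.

34.1%

%ΔQ ≈ ε × %ΔP of eyeglasses = 2.09 × (16.3%) = 34.1%.
Demand for contact lenses rises by about 34.1%.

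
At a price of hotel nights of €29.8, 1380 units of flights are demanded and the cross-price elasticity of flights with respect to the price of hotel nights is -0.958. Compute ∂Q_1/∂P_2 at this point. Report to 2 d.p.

ε = (∂Q_1/∂P_2)·(P_2/Q_1) ⇒ ∂Q_1/∂P_2 = ε·Q_1/P_2 = -0.958 × 1380/29.8 ≈ -44.36.

-44.36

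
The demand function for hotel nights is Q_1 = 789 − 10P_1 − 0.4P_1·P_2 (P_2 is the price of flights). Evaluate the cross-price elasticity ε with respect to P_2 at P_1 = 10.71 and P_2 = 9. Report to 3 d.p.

At P_1 = 10.71 and P_2 = 9: Q_1 = 643.344.
∂Q_1/∂P_2 = -0.4P_1 = -0.4(10.71) = -4.2840.
ε = (∂Q_1/∂P_2)(P_2/Q_1) = -4.2840 × (9/643.344) ≈ -0.060.
ε < 0: complements.

-0.060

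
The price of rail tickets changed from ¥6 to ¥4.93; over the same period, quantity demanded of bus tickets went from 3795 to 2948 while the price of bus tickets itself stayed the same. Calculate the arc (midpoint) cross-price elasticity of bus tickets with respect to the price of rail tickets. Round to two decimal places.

1.28

ΔQ_A = 2948 − 3795 = -847; ΔP_B = 4.93 − 6 = -1.07.
Midpoints: Q̄_A = 3371.5, P̄_B = 5.46.
ε = (ΔQ_A/Q̄_A)/(ΔP_B/P̄_B) = (-847/3371.5)/(-1.07/5.46) ≈ 1.28.
ε > 0: bus tickets and rail tickets are substitutes.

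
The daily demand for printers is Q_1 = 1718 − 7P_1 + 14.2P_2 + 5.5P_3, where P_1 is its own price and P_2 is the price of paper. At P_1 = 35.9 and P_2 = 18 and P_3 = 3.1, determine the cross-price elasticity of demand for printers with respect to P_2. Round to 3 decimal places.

At P_1 = 35.9 and P_2 = 18 and P_3 = 3.1: Q_1 = 1739.35.
∂Q_1/∂P_2 = 14.2.
ε = (∂Q_1/∂P_2)(P_2/Q_1) = 14.2 × (18/1739.35) ≈ 0.147.
Since ε > 0, printers and paper are substitutes.

0.147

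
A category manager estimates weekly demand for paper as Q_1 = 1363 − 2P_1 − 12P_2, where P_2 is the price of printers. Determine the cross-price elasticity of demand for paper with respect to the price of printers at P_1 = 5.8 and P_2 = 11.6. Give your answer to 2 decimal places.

At P_1 = 5.8 and P_2 = 11.6: Q_1 = 1212.2.
∂Q_1/∂P_2 = -12.
ε = (∂Q_1/∂P_2)(P_2/Q_1) = -12 × (11.6/1212.2) ≈ -0.11.

-0.11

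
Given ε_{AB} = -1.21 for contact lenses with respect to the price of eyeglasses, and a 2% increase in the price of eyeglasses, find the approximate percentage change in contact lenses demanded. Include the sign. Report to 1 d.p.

-2.4%

%ΔQ ≈ ε × %ΔP of eyeglasses = -1.21 × (2%) = -2.4%.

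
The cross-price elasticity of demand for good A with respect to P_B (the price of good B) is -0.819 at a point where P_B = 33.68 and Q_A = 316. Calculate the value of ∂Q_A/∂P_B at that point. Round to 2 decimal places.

ε = (∂Q_A/∂P_B)·(P_B/Q_A) ⇒ ∂Q_A/∂P_B = ε·Q_A/P_B = -0.819 × 316/33.68 ≈ -7.68.

-7.68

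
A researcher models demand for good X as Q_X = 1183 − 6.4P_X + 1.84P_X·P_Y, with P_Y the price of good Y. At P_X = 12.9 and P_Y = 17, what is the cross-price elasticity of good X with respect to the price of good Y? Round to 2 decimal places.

At P_X = 12.9 and P_Y = 17: Q_X = 1503.952.
∂Q_X/∂P_Y = 1.84P_X = 1.84(12.9) = 23.7360.
ε = (∂Q_X/∂P_Y)(P_Y/Q_X) = 23.7360 × (17/1503.952) ≈ 0.27.
ε > 0: substitutes.

0.27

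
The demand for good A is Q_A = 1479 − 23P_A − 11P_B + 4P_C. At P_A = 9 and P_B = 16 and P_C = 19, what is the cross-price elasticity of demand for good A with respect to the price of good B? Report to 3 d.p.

-0.150

At P_A = 9 and P_B = 16 and P_C = 19: Q_A = 1172.
∂Q_A/∂P_B = -11.
ε = (∂Q_A/∂P_B)(P_B/Q_A) = -11 × (16/1172) ≈ -0.150.
Since ε < 0, good A and good B are complements.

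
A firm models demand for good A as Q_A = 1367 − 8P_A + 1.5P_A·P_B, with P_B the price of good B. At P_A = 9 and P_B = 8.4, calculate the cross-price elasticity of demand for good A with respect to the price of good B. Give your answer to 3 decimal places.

At P_A = 9 and P_B = 8.4: Q_A = 1408.4.
∂Q_A/∂P_B = 1.5P_A = 1.5(9) = 13.5000.
ε = (∂Q_A/∂P_B)(P_B/Q_A) = 13.5000 × (8.4/1408.4) ≈ 0.081.

0.081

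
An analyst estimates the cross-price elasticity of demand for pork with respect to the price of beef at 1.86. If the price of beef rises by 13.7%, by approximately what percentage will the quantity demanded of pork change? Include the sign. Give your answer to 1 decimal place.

25.5%

%ΔQ ≈ ε × %ΔP of beef = 1.86 × (13.7%) = 25.5%.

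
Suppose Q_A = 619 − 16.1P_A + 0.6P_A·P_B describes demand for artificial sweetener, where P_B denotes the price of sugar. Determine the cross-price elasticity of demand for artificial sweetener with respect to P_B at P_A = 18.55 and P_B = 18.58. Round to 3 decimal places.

0.392

At P_A = 18.55 and P_B = 18.58: Q_A = 527.140.
∂Q_A/∂P_B = 0.6P_A = 0.6(18.55) = 11.1300.
ε = (∂Q_A/∂P_B)(P_B/Q_A) = 11.1300 × (18.58/527.140) ≈ 0.392.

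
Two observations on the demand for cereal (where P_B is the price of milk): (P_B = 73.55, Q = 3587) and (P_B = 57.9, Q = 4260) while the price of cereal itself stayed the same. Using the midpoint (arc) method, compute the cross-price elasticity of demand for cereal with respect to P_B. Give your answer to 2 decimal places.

ΔQ_A = 4260 − 3587 = 673; ΔP_B = 57.9 − 73.55 = -15.65.
Midpoints: Q̄_A = 3923.5, P̄_B = 65.72.
ε = (ΔQ_A/Q̄_A)/(ΔP_B/P̄_B) = (673/3923.5)/(-15.65/65.72) ≈ -0.72.

-0.72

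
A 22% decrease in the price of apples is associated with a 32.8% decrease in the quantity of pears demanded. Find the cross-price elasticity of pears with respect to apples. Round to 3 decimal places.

ε = (%ΔQ of pears) / (%ΔP of apples) = (-32.8%) / (-22%) ≈ 1.491.
Positive cross-price elasticity: substitutes.

1.491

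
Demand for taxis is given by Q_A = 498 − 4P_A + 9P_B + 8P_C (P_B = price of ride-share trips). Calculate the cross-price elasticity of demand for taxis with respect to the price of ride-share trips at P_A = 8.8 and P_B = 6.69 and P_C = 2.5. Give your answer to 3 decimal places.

At P_A = 8.8 and P_B = 6.69 and P_C = 2.5: Q_A = 543.01.
∂Q_A/∂P_B = 9.
ε = (∂Q_A/∂P_B)(P_B/Q_A) = 9 × (6.69/543.01) ≈ 0.111.
Since ε > 0, taxis and ride-share trips are substitutes.

0.111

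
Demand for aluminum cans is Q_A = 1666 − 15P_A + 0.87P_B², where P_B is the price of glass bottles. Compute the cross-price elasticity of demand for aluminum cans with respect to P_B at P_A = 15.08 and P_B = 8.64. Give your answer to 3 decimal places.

At P_A = 15.08 and P_B = 8.64: Q_A = 1504.745.
∂Q_A/∂P_B = 1.74P_B = 1.74(8.64) = 15.0336.
ε = (∂Q_A/∂P_B)(P_B/Q_A) = 15.0336 × (8.64/1504.745) ≈ 0.086.
ε > 0: substitutes.

0.086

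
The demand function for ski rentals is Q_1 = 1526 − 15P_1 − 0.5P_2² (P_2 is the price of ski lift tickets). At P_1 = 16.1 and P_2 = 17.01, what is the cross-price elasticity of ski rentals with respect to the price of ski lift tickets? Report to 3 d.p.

At P_1 = 16.1 and P_2 = 17.01: Q_1 = 1139.830.
∂Q_1/∂P_2 = -1P_2 = -1(17.01) = -17.0100.
ε = (∂Q_1/∂P_2)(P_2/Q_1) = -17.0100 × (17.01/1139.830) ≈ -0.254.
ε < 0: complements.

-0.254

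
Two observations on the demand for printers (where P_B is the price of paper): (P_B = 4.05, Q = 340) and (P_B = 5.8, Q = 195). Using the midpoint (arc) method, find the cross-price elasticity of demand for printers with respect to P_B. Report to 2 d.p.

-1.53

ΔQ_A = 195 − 340 = -145; ΔP_B = 5.8 − 4.05 = 1.75.
Midpoints: Q̄_A = 267.5, P̄_B = 4.92.
ε = (ΔQ_A/Q̄_A)/(ΔP_B/P̄_B) = (-145/267.5)/(1.75/4.92) ≈ -1.53.
ε < 0: printers and paper are complements.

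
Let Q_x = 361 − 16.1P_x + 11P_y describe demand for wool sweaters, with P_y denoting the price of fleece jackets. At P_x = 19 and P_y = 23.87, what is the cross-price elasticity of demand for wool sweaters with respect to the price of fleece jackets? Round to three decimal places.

At P_x = 19 and P_y = 23.87: Q_x = 317.67.
∂Q_x/∂P_y = 11.
ε = (∂Q_x/∂P_y)(P_y/Q_x) = 11 × (23.87/317.67) ≈ 0.827.

0.827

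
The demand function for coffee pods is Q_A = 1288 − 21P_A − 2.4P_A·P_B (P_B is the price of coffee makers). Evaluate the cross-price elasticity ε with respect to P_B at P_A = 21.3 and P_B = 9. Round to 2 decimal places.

-1.21

At P_A = 21.3 and P_B = 9: Q_A = 380.62.
∂Q_A/∂P_B = -2.4P_A = -2.4(21.3) = -51.1200.
ε = (∂Q_A/∂P_B)(P_B/Q_A) = -51.1200 × (9/380.62) ≈ -1.21.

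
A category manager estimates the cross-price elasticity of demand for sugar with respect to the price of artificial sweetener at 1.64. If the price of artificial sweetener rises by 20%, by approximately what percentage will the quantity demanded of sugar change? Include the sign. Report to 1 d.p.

32.8%

%ΔQ ≈ ε × %ΔP of artificial sweetener = 1.64 × (20%) = 32.8%.
Demand for sugar rises by about 32.8%.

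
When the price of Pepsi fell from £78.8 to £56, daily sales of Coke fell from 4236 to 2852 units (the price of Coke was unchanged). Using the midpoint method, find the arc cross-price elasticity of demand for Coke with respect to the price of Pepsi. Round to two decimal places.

ΔQ_A = 2852 − 4236 = -1384; ΔP_B = 56 − 78.8 = -22.8.
Midpoints: Q̄_A = 3544.0, P̄_B = 67.40.
ε = (ΔQ_A/Q̄_A)/(ΔP_B/P̄_B) = (-1384/3544.0)/(-22.8/67.40) ≈ 1.15.
ε > 0: Coke and Pepsi are substitutes.

1.15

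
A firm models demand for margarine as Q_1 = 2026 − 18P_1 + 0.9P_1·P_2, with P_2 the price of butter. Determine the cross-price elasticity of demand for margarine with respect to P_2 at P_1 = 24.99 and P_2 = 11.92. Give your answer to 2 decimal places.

0.15

At P_1 = 24.99 and P_2 = 11.92: Q_1 = 1844.273.
∂Q_1/∂P_2 = 0.9P_1 = 0.9(24.99) = 22.4910.
ε = (∂Q_1/∂P_2)(P_2/Q_1) = 22.4910 × (11.92/1844.273) ≈ 0.15.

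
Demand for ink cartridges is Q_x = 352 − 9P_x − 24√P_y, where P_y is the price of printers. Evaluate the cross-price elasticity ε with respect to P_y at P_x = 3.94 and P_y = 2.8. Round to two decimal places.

-0.07

At P_x = 3.94 and P_y = 2.8: Q_x = 276.380.
∂Q_x/∂P_y = -24/(2√P_y) = -24/(2√2.8) = -7.1714.
ε = (∂Q_x/∂P_y)(P_y/Q_x) = -7.1714 × (2.8/276.380) ≈ -0.07.
ε < 0: complements.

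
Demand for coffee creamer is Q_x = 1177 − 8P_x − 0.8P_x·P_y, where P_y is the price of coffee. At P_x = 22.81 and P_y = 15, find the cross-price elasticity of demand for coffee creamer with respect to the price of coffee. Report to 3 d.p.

At P_x = 22.81 and P_y = 15: Q_x = 720.8.
∂Q_x/∂P_y = -0.8P_x = -0.8(22.81) = -18.2480.
ε = (∂Q_x/∂P_y)(P_y/Q_x) = -18.2480 × (15/720.8) ≈ -0.380.
ε < 0: complements.

-0.380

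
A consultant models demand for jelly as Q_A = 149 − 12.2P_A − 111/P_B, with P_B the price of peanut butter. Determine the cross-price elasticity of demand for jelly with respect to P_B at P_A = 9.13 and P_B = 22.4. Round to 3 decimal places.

0.152

At P_A = 9.13 and P_B = 22.4: Q_A = 32.659.
∂Q_A/∂P_B = 111/P_B² = 0.2212.
ε = (∂Q_A/∂P_B)(P_B/Q_A) = 0.2212 × (22.4/32.659) ≈ 0.152.
ε > 0: substitutes.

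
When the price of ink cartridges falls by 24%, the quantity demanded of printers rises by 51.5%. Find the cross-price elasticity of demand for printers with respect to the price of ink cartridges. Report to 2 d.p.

ε = (%ΔQ of printers) / (%ΔP of ink cartridges) = (51.5%) / (-24%) ≈ -2.15.

-2.15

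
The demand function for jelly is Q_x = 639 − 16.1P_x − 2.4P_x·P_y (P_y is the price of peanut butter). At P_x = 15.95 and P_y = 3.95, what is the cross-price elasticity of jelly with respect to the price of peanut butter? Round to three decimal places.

-0.655

At P_x = 15.95 and P_y = 3.95: Q_x = 230.999.
∂Q_x/∂P_y = -2.4P_x = -2.4(15.95) = -38.2800.
ε = (∂Q_x/∂P_y)(P_y/Q_x) = -38.2800 × (3.95/230.999) ≈ -0.655.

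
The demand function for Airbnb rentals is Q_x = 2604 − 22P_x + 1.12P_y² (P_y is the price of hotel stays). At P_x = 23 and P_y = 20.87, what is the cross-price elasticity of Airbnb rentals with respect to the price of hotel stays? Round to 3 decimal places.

At P_x = 23 and P_y = 20.87: Q_x = 2585.824.
∂Q_x/∂P_y = 2.24P_y = 2.24(20.87) = 46.7488.
ε = (∂Q_x/∂P_y)(P_y/Q_x) = 46.7488 × (20.87/2585.824) ≈ 0.377.

0.377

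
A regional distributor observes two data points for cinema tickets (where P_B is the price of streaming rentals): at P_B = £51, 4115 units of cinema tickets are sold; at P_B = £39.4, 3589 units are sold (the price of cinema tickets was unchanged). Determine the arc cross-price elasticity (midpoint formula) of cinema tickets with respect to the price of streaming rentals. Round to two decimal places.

0.53

ΔQ_A = 3589 − 4115 = -526; ΔP_B = 39.4 − 51 = -11.6.
Midpoints: Q̄_A = 3852.0, P̄_B = 45.20.
ε = (ΔQ_A/Q̄_A)/(ΔP_B/P̄_B) = (-526/3852.0)/(-11.6/45.20) ≈ 0.53.
ε > 0: cinema tickets and streaming rentals are substitutes.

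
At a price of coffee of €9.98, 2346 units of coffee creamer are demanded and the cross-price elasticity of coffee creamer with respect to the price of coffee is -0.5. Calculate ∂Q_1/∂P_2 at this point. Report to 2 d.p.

ε = (∂Q_1/∂P_2)·(P_2/Q_1) ⇒ ∂Q_1/∂P_2 = ε·Q_1/P_2 = -0.5 × 2346/9.98 ≈ -117.54.

-117.54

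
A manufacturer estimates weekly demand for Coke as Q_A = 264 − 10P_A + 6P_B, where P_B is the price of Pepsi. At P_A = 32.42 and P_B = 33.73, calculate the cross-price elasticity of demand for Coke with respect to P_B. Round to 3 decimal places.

1.423

At P_A = 32.42 and P_B = 33.73: Q_A = 142.18.
∂Q_A/∂P_B = 6.
ε = (∂Q_A/∂P_B)(P_B/Q_A) = 6 × (33.73/142.18) ≈ 1.423.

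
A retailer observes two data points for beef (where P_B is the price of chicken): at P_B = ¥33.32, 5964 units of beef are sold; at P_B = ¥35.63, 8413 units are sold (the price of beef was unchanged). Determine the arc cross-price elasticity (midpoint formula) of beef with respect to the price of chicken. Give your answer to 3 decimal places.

ΔQ_A = 8413 − 5964 = 2449; ΔP_B = 35.63 − 33.32 = 2.31.
Midpoints: Q̄_A = 7188.5, P̄_B = 34.48.
ε = (ΔQ_A/Q̄_A)/(ΔP_B/P̄_B) = (2449/7188.5)/(2.31/34.48) ≈ 5.084.

5.084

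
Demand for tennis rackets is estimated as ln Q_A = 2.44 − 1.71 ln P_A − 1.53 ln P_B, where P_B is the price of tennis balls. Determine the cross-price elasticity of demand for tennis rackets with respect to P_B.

In a log-linear (constant-elasticity) demand function, the coefficient on ln P_B is the cross-price elasticity.
ε = -1.53. Negative, so tennis rackets and tennis balls are complements.

-1.53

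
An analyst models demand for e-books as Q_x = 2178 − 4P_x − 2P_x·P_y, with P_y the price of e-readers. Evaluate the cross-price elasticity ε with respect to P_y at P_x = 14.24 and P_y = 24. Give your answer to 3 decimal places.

At P_x = 14.24 and P_y = 24: Q_x = 1437.52.
∂Q_x/∂P_y = -2P_x = -2(14.24) = -28.4800.
ε = (∂Q_x/∂P_y)(P_y/Q_x) = -28.4800 × (24/1437.52) ≈ -0.475.
ε < 0: complements.

-0.475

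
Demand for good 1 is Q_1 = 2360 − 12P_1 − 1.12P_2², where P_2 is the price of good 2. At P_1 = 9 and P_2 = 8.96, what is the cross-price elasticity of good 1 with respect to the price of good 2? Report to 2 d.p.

At P_1 = 9 and P_2 = 8.96: Q_1 = 2162.085.
∂Q_1/∂P_2 = -2.24P_2 = -2.24(8.96) = -20.0704.
ε = (∂Q_1/∂P_2)(P_2/Q_1) = -20.0704 × (8.96/2162.085) ≈ -0.08.
ε < 0: complements.

-0.08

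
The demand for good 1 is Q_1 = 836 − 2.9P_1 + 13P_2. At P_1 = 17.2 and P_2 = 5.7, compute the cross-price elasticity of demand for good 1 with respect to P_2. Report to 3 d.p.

At P_1 = 17.2 and P_2 = 5.7: Q_1 = 860.22.
∂Q_1/∂P_2 = 13.
ε = (∂Q_1/∂P_2)(P_2/Q_1) = 13 × (5.7/860.22) ≈ 0.086.

0.086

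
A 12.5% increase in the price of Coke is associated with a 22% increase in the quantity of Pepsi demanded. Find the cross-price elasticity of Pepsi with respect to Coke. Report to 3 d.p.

1.760

ε = (%ΔQ of Pepsi) / (%ΔP of Coke) = (22%) / (12.5%) ≈ 1.760.
Positive cross-price elasticity: substitutes.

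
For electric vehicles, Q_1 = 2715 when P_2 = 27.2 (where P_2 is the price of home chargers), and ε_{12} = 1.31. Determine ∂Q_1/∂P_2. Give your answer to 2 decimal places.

ε = (∂Q_1/∂P_2)·(P_2/Q_1) ⇒ ∂Q_1/∂P_2 = ε·Q_1/P_2 = 1.31 × 2715/27.2 ≈ 130.76.

130.76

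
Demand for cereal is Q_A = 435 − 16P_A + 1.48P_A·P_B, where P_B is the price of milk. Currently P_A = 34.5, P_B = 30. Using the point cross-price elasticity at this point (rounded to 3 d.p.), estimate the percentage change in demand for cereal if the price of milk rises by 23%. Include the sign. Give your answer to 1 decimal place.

At P_A = 34.5, P_B = 30: Q_A = 1414.8.
∂Q_A/∂P_B = 1.48P_A = 51.0600.
ε = (∂Q_A/∂P_B)(P_B/Q_A) = 51.0600 × 30/1414.8 ≈ 1.083.
%ΔQ_A ≈ ε × %ΔP_B = 1.083 × (23%) = 24.9%.

24.9%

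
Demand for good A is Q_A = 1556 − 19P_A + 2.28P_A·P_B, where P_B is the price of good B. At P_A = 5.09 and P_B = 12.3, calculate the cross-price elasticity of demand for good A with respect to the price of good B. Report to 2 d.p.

At P_A = 5.09 and P_B = 12.3: Q_A = 1602.034.
∂Q_A/∂P_B = 2.28P_A = 2.28(5.09) = 11.6052.
ε = (∂Q_A/∂P_B)(P_B/Q_A) = 11.6052 × (12.3/1602.034) ≈ 0.09.

0.09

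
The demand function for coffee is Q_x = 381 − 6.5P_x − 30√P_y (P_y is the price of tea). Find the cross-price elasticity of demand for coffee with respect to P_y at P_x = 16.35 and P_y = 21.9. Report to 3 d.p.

At P_x = 16.35 and P_y = 21.9: Q_x = 134.333.
∂Q_x/∂P_y = -30/(2√P_y) = -30/(2√21.9) = -3.2053.
ε = (∂Q_x/∂P_y)(P_y/Q_x) = -3.2053 × (21.9/134.333) ≈ -0.523.

-0.523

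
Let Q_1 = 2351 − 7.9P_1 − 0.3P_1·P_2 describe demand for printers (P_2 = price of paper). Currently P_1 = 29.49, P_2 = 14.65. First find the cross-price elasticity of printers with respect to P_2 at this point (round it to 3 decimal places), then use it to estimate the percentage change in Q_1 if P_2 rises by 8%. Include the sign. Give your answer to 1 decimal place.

At P_1 = 29.49, P_2 = 14.65: Q_1 = 1988.420.
∂Q_1/∂P_2 = -0.3P_1 = -8.8470.
ε = (∂Q_1/∂P_2)(P_2/Q_1) = -8.8470 × 14.65/1988.420 ≈ -0.065.
%ΔQ_1 ≈ ε × %ΔP_2 = -0.065 × (8%) = -0.5%.

-0.5%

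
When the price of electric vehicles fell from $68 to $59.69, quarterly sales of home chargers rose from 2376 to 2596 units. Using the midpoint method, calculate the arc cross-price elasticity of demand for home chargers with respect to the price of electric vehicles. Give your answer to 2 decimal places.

-0.68

ΔQ_A = 2596 − 2376 = 220; ΔP_B = 59.69 − 68 = -8.31.
Midpoints: Q̄_A = 2486.0, P̄_B = 63.84.
ε = (ΔQ_A/Q̄_A)/(ΔP_B/P̄_B) = (220/2486.0)/(-8.31/63.84) ≈ -0.68.
ε < 0: home chargers and electric vehicles are complements.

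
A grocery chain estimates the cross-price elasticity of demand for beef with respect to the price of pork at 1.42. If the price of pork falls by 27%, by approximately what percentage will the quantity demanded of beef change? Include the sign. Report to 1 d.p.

%ΔQ ≈ ε × %ΔP of pork = 1.42 × (-27%) = -38.3%.

-38.3%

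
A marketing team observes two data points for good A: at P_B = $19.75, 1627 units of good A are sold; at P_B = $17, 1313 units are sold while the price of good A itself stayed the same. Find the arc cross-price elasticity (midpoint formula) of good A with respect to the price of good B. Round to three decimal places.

ΔQ_A = 1313 − 1627 = -314; ΔP_B = 17 − 19.75 = -2.75.
Midpoints: Q̄_A = 1470.0, P̄_B = 18.38.
ε = (ΔQ_A/Q̄_A)/(ΔP_B/P̄_B) = (-314/1470.0)/(-2.75/18.38) ≈ 1.427.
ε > 0: good A and good B are substitutes.

1.427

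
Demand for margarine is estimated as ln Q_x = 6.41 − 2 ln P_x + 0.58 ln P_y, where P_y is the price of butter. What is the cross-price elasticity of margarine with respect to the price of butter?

In a log-linear (constant-elasticity) demand function, the coefficient on ln P_y is the cross-price elasticity.
ε = 0.58. Positive, so margarine and butter are substitutes.

0.58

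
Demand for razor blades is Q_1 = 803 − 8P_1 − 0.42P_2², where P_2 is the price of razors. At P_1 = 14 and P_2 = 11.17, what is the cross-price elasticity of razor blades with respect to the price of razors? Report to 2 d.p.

-0.16

At P_1 = 14 and P_2 = 11.17: Q_1 = 638.597.
∂Q_1/∂P_2 = -0.84P_2 = -0.84(11.17) = -9.3828.
ε = (∂Q_1/∂P_2)(P_2/Q_1) = -9.3828 × (11.17/638.597) ≈ -0.16.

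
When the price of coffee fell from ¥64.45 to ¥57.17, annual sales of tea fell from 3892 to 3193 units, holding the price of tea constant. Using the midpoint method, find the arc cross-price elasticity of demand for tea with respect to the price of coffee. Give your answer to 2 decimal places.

1.65

ΔQ_A = 3193 − 3892 = -699; ΔP_B = 57.17 − 64.45 = -7.28.
Midpoints: Q̄_A = 3542.5, P̄_B = 60.81.
ε = (ΔQ_A/Q̄_A)/(ΔP_B/P̄_B) = (-699/3542.5)/(-7.28/60.81) ≈ 1.65.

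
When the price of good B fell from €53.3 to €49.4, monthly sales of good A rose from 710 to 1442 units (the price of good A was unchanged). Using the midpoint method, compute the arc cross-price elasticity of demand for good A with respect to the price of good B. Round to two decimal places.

ΔQ_A = 1442 − 710 = 732; ΔP_B = 49.4 − 53.3 = -3.9.
Midpoints: Q̄_A = 1076.0, P̄_B = 51.35.
ε = (ΔQ_A/Q̄_A)/(ΔP_B/P̄_B) = (732/1076.0)/(-3.9/51.35) ≈ -8.96.

-8.96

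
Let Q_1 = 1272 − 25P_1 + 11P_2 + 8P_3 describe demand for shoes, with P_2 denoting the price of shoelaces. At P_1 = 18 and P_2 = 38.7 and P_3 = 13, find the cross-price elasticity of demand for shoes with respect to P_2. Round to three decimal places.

At P_1 = 18 and P_2 = 38.7 and P_3 = 13: Q_1 = 1351.7.
∂Q_1/∂P_2 = 11.
ε = (∂Q_1/∂P_2)(P_2/Q_1) = 11 × (38.7/1351.7) ≈ 0.315.

0.315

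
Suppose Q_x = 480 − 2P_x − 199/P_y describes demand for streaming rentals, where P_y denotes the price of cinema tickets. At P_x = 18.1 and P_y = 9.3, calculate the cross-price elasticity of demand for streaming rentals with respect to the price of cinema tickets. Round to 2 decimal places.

0.05

At P_x = 18.1 and P_y = 9.3: Q_x = 422.402.
∂Q_x/∂P_y = 199/P_y² = 2.3008.
ε = (∂Q_x/∂P_y)(P_y/Q_x) = 2.3008 × (9.3/422.402) ≈ 0.05.
ε > 0: substitutes.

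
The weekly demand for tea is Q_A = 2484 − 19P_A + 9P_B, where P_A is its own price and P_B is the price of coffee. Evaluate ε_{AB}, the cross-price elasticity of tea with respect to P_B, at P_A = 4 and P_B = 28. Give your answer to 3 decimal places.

At P_A = 4 and P_B = 28: Q_A = 2660.
∂Q_A/∂P_B = 9.
ε = (∂Q_A/∂P_B)(P_B/Q_A) = 9 × (28/2660) ≈ 0.095.

0.095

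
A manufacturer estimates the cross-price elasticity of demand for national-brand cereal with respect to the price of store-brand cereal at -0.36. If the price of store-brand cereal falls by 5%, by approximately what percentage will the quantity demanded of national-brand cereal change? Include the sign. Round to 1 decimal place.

1.8%

%ΔQ ≈ ε × %ΔP of store-brand cereal = -0.36 × (-5%) = 1.8%.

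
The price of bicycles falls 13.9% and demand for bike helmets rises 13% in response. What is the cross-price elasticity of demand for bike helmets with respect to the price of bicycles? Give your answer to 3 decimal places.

ε = (%ΔQ of bike helmets) / (%ΔP of bicycles) = (13%) / (-13.9%) ≈ -0.935.
Negative cross-price elasticity: complements.

-0.935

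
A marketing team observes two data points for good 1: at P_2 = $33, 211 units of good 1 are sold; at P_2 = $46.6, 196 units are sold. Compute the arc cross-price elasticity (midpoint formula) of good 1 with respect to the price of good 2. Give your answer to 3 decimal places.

-0.216

ΔQ_1 = 196 − 211 = -15; ΔP_2 = 46.6 − 33 = 13.6.
Midpoints: Q̄_1 = 203.5, P̄_2 = 39.80.
ε = (ΔQ_1/Q̄_1)/(ΔP_2/P̄_2) = (-15/203.5)/(13.6/39.80) ≈ -0.216.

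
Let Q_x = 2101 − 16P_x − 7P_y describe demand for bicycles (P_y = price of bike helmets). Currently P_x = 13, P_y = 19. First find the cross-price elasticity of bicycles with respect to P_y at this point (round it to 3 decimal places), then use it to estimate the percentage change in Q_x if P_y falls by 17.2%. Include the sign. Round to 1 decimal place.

1.3%

At P_x = 13, P_y = 19: Q_x = 1760.
∂Q_x/∂P_y = -7.
ε = (∂Q_x/∂P_y)(P_y/Q_x) = -7.0000 × 19/1760 ≈ -0.076.
%ΔQ_x ≈ ε × %ΔP_y = -0.076 × (-17.2%) = 1.3%.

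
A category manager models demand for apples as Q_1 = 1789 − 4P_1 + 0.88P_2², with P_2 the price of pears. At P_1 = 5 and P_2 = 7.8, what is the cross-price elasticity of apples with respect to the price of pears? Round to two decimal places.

At P_1 = 5 and P_2 = 7.8: Q_1 = 1822.539.
∂Q_1/∂P_2 = 1.76P_2 = 1.76(7.8) = 13.7280.
ε = (∂Q_1/∂P_2)(P_2/Q_1) = 13.7280 × (7.8/1822.539) ≈ 0.06.
ε > 0: substitutes.

0.06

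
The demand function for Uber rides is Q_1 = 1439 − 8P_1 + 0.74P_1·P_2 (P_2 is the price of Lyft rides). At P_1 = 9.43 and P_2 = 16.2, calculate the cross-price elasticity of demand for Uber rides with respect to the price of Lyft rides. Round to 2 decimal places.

0.08

At P_1 = 9.43 and P_2 = 16.2: Q_1 = 1476.607.
∂Q_1/∂P_2 = 0.74P_1 = 0.74(9.43) = 6.9782.
ε = (∂Q_1/∂P_2)(P_2/Q_1) = 6.9782 × (16.2/1476.607) ≈ 0.08.
ε > 0: substitutes.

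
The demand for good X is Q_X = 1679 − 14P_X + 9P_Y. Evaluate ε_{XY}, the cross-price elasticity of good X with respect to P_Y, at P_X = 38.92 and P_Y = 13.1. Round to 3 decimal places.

0.094

At P_X = 38.92 and P_Y = 13.1: Q_X = 1252.02.
∂Q_X/∂P_Y = 9.
ε = (∂Q_X/∂P_Y)(P_Y/Q_X) = 9 × (13.1/1252.02) ≈ 0.094.
Since ε > 0, good X and good Y are substitutes.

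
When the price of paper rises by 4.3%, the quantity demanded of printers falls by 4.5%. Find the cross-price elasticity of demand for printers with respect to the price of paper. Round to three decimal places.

-1.047

ε = (%ΔQ of printers) / (%ΔP of paper) = (-4.5%) / (4.3%) ≈ -1.047.
Negative cross-price elasticity: complements.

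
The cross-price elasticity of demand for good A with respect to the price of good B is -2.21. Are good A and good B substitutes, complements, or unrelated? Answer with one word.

complements

ε = -2.21 < 0, so a higher price of good B lowers demand for good A: complements.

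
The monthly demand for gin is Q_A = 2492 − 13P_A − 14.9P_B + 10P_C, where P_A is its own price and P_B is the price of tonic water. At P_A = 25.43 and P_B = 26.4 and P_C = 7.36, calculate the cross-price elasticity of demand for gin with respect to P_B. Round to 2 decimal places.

-0.21

At P_A = 25.43 and P_B = 26.4 and P_C = 7.36: Q_A = 1841.65.
∂Q_A/∂P_B = -14.9.
ε = (∂Q_A/∂P_B)(P_B/Q_A) = -14.9 × (26.4/1841.65) ≈ -0.21.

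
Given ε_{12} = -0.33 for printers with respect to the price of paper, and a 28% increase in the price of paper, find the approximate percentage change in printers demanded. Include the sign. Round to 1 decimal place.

-9.2%

%ΔQ ≈ ε × %ΔP of paper = -0.33 × (28%) = -9.2%.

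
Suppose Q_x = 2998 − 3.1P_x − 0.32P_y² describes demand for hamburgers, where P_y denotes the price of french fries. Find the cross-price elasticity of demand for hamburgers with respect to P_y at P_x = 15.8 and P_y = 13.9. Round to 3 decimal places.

-0.043

At P_x = 15.8 and P_y = 13.9: Q_x = 2887.193.
∂Q_x/∂P_y = -0.64P_y = -0.64(13.9) = -8.8960.
ε = (∂Q_x/∂P_y)(P_y/Q_x) = -8.8960 × (13.9/2887.193) ≈ -0.043.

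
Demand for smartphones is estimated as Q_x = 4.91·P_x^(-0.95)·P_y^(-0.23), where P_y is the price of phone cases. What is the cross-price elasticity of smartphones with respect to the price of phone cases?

-0.23

In a log-linear (constant-elasticity) demand function, the coefficient on the exponent of P_y is the cross-price elasticity.
ε = -0.23. Negative, so smartphones and phone cases are complements.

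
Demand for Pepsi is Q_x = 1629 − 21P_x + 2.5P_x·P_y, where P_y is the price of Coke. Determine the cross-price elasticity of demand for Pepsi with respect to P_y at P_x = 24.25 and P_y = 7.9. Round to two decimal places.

0.30

At P_x = 24.25 and P_y = 7.9: Q_x = 1598.688.
∂Q_x/∂P_y = 2.5P_x = 2.5(24.25) = 60.6250.
ε = (∂Q_x/∂P_y)(P_y/Q_x) = 60.6250 × (7.9/1598.688) ≈ 0.30.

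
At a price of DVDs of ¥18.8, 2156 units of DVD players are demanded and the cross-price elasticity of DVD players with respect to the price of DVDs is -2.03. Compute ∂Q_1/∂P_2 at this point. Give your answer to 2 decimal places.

-232.80

ε = (∂Q_1/∂P_2)·(P_2/Q_1) ⇒ ∂Q_1/∂P_2 = ε·Q_1/P_2 = -2.03 × 2156/18.8 ≈ -232.80.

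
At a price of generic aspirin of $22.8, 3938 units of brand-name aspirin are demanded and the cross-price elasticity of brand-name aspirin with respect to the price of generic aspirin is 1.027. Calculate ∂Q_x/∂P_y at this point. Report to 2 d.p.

177.38

ε = (∂Q_x/∂P_y)·(P_y/Q_x) ⇒ ∂Q_x/∂P_y = ε·Q_x/P_y = 1.027 × 3938/22.8 ≈ 177.38.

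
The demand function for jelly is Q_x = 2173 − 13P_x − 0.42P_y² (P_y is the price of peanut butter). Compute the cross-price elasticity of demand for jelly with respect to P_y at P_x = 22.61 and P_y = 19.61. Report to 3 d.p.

-0.188

At P_x = 22.61 and P_y = 19.61: Q_x = 1717.558.
∂Q_x/∂P_y = -0.84P_y = -0.84(19.61) = -16.4724.
ε = (∂Q_x/∂P_y)(P_y/Q_x) = -16.4724 × (19.61/1717.558) ≈ -0.188.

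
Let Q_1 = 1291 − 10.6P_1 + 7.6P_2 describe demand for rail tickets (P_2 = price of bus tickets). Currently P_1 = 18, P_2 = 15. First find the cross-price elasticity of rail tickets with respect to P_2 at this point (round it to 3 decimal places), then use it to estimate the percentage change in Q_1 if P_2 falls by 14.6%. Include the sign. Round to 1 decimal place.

-1.4%

At P_1 = 18, P_2 = 15: Q_1 = 1214.2.
∂Q_1/∂P_2 = 7.6.
ε = (∂Q_1/∂P_2)(P_2/Q_1) = 7.6000 × 15/1214.2 ≈ 0.094.
%ΔQ_1 ≈ ε × %ΔP_2 = 0.094 × (-14.6%) = -1.4%.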